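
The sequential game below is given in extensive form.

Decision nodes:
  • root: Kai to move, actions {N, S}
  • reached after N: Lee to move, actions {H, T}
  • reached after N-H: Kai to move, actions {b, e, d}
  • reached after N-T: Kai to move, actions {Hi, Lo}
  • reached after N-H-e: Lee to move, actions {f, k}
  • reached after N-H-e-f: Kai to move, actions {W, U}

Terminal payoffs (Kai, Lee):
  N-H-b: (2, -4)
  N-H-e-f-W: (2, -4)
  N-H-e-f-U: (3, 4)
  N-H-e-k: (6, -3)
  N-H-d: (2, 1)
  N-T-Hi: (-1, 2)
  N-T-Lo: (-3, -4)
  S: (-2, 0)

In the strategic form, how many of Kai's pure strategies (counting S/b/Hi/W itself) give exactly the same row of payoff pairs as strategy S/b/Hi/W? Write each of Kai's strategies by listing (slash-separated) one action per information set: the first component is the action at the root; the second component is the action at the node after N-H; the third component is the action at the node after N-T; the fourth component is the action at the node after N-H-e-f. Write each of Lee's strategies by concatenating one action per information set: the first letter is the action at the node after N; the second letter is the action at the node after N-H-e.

12

Row for S/b/Hi/W (columns Hf, Hk, Tf, Tk): (-2,0) (-2,0) (-2,0) (-2,0).
Under S/b/Hi/W, Kai's choice at the node after N-H and at the node after N-T and at the node after N-H-e-f can never be reached regardless of what Lee does, so varying those choices leaves every outcome unchanged.
Holding the reachable choices fixed and varying the unreachable ones freely already gives 3 × 2 × 2 = 12 equivalent strategies.
No other strategy reproduces this row, so those 12 are the full class: S/b/Hi/W, S/b/Hi/U, S/b/Lo/W, S/b/Lo/U, S/e/Hi/W, S/e/Hi/U, S/e/Lo/W, S/e/Lo/U, S/d/Hi/W, S/d/Hi/U, S/d/Lo/W, S/d/Lo/U.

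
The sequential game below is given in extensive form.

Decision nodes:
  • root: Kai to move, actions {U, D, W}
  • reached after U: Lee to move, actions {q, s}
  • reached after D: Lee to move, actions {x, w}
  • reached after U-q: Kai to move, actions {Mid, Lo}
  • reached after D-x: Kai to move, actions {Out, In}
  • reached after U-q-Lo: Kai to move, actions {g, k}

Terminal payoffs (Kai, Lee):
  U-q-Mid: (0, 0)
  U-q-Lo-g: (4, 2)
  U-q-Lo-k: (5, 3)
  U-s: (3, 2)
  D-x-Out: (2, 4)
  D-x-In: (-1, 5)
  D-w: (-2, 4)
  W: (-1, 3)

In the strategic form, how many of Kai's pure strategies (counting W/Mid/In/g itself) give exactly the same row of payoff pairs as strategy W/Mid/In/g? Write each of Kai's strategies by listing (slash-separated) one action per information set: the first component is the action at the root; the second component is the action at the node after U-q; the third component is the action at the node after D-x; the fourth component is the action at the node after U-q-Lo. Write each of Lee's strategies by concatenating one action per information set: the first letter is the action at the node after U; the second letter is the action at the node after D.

8

Row for W/Mid/In/g (columns qx, qw, sx, sw): (-1,3) (-1,3) (-1,3) (-1,3).
Under W/Mid/In/g, Kai's choice at the node after U-q and at the node after D-x and at the node after U-q-Lo can never be reached regardless of what Lee does, so varying those choices leaves every outcome unchanged.
Holding the reachable choices fixed and varying the unreachable ones freely already gives 2 × 2 × 2 = 8 equivalent strategies.
No other strategy reproduces this row, so those 8 are the full class: W/Mid/Out/g, W/Mid/Out/k, W/Mid/In/g, W/Mid/In/k, W/Lo/Out/g, W/Lo/Out/k, W/Lo/In/g, W/Lo/In/k.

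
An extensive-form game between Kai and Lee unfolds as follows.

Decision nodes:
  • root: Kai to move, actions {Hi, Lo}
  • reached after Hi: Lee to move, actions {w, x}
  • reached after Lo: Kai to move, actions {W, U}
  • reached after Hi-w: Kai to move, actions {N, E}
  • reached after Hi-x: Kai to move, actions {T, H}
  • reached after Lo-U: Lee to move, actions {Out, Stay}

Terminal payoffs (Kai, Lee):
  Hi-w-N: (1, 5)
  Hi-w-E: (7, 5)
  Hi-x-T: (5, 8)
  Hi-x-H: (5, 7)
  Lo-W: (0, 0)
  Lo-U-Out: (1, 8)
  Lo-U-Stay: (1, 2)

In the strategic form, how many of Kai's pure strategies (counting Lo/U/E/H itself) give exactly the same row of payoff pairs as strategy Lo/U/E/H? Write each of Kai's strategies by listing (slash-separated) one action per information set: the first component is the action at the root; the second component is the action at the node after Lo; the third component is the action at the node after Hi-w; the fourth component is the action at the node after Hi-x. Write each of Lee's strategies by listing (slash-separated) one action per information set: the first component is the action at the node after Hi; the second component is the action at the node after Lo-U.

Row for Lo/U/E/H (columns w/Out, w/Stay, x/Out, x/Stay): (1,8) (1,2) (1,8) (1,2).
Under Lo/U/E/H, Kai's choice at the node after Hi-w and at the node after Hi-x can never be reached regardless of what Lee does, so varying those choices leaves every outcome unchanged.
Holding the reachable choices fixed and varying the unreachable ones freely already gives 2 × 2 = 4 equivalent strategies.
No other strategy reproduces this row, so those 4 are the full class: Lo/U/N/T, Lo/U/N/H, Lo/U/E/T, Lo/U/E/H.

4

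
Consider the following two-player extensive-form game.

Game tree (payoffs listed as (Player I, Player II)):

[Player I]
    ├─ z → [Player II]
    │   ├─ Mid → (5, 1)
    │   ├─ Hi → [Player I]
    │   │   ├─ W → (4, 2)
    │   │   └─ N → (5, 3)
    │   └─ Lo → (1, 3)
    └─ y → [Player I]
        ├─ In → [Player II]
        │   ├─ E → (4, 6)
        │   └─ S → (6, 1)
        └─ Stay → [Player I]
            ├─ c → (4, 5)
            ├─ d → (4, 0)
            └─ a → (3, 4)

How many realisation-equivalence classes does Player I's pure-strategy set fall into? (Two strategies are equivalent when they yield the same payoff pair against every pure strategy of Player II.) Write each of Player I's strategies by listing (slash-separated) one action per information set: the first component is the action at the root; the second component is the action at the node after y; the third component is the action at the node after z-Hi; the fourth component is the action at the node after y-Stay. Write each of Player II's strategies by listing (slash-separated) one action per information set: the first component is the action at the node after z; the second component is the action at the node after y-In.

6

Player I has 24 pure strategies: z/In/W/c, z/In/W/d, z/In/W/a, z/In/N/c, z/In/N/d, z/In/N/a, z/Stay/W/c, z/Stay/W/d, z/Stay/W/a, z/Stay/N/c, z/Stay/N/d, z/Stay/N/a, y/In/W/c, y/In/W/d, y/In/W/a, y/In/N/c, y/In/N/d, y/In/N/a, y/Stay/W/c, y/Stay/W/d, y/Stay/W/a, y/Stay/N/c, y/Stay/N/d, y/Stay/N/a. Columns: Mid/E, Mid/S, Hi/E, Hi/S, Lo/E, Lo/S.
{z/In/W/c, z/In/W/d, z/In/W/a, z/Stay/W/c, z/Stay/W/d, z/Stay/W/a} → row (5,1) (5,1) (4,2) (4,2) (1,3) (1,3)
{z/In/N/c, z/In/N/d, z/In/N/a, z/Stay/N/c, z/Stay/N/d, z/Stay/N/a} → row (5,1) (5,1) (5,3) (5,3) (1,3) (1,3)
{y/In/W/c, y/In/W/d, y/In/W/a, y/In/N/c, y/In/N/d, y/In/N/a} → row (4,6) (6,1) (4,6) (6,1) (4,6) (6,1)
{y/Stay/W/c, y/Stay/N/c} → row (4,5) (4,5) (4,5) (4,5) (4,5) (4,5)
{y/Stay/W/d, y/Stay/N/d} → row (4,0) (4,0) (4,0) (4,0) (4,0) (4,0)
{y/Stay/W/a, y/Stay/N/a} → row (3,4) (3,4) (3,4) (3,4) (3,4) (3,4)
That's 6 distinct rows out of 24 strategies.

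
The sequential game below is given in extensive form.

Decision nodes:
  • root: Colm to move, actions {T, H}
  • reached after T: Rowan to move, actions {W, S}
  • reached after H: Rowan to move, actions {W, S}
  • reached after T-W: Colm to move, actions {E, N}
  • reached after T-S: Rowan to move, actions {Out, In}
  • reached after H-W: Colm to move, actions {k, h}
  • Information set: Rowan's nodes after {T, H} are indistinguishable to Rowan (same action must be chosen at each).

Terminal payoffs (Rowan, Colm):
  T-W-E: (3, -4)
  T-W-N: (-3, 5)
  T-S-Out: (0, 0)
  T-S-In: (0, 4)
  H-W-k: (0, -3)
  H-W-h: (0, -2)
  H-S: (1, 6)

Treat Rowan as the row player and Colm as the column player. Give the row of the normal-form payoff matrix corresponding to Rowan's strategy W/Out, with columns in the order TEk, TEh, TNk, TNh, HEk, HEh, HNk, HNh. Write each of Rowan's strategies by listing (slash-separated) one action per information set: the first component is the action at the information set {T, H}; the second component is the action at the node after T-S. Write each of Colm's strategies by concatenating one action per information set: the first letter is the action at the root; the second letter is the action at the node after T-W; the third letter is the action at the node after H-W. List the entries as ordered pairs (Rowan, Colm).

vs TEk: Colm plays T → Rowan plays W at [T] → Colm plays E at [T-W] → (3, -4)
vs TEh: Colm plays T → Rowan plays W at [T] → Colm plays E at [T-W] → (3, -4)
vs TNk: Colm plays T → Rowan plays W at [T] → Colm plays N at [T-W] → (-3, 5)
vs TNh: Colm plays T → Rowan plays W at [T] → Colm plays N at [T-W] → (-3, 5)
vs HEk: Colm plays H → Rowan plays W at [H] → Colm plays k at [H-W] → (0, -3)
vs HEh: Colm plays H → Rowan plays W at [H] → Colm plays h at [H-W] → (0, -2)
vs HNk: Colm plays H → Rowan plays W at [H] → Colm plays k at [H-W] → (0, -3)
vs HNh: Colm plays H → Rowan plays W at [H] → Colm plays h at [H-W] → (0, -2)

(3,-4) (3,-4) (-3,5) (-3,5) (0,-3) (0,-2) (0,-3) (0,-2)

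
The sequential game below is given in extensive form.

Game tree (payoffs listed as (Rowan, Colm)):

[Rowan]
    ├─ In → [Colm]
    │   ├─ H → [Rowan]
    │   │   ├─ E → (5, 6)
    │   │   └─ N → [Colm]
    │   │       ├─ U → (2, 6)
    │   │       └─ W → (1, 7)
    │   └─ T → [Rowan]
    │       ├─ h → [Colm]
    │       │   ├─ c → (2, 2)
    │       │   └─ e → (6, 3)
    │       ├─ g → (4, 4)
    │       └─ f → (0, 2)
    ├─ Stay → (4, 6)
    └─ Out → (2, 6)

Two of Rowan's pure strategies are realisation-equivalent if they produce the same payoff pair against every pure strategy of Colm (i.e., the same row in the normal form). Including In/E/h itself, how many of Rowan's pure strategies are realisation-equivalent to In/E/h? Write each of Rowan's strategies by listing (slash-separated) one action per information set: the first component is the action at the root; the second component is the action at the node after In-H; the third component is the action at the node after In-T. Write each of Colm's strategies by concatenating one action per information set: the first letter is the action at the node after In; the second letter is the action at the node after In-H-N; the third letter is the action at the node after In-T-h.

1

Row for In/E/h (columns HUc, HUe, HWc, HWe, TUc, TUe, TWc, TWe): (5,6) (5,6) (5,6) (5,6) (2,2) (6,3) (2,2) (6,3).
Every one of Rowan's information sets is on the play path for some reply by Colm when Rowan follows In/E/h.
Changing the action at any of them therefore changes at least one column, so only In/E/h itself gives this row.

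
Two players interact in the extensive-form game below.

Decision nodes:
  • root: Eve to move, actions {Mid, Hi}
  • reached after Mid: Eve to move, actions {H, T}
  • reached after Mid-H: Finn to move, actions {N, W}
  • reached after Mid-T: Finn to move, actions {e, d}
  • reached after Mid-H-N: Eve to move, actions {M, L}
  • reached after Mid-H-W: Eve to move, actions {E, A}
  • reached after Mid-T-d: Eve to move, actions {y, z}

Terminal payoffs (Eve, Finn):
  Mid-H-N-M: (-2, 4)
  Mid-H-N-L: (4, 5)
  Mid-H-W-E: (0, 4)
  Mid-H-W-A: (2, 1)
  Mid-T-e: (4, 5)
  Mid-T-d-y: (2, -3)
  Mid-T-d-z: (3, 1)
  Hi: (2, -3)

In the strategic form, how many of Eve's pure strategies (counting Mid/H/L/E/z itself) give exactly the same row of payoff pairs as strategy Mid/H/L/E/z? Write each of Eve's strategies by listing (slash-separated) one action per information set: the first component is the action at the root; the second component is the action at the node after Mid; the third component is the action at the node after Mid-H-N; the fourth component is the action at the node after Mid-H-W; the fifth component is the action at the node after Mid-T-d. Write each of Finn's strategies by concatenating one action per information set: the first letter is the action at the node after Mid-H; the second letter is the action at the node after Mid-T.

2

Row for Mid/H/L/E/z (columns Ne, Nd, We, Wd): (4,5) (4,5) (0,4) (0,4).
Under Mid/H/L/E/z, Eve's choice at the node after Mid-T-d can never be reached regardless of what Finn does, so varying those choices leaves every outcome unchanged.
Holding the reachable choices fixed and varying the unreachable one freely already gives 2 equivalent strategies.
No other strategy reproduces this row, so those 2 are the full class: Mid/H/L/E/y, Mid/H/L/E/z.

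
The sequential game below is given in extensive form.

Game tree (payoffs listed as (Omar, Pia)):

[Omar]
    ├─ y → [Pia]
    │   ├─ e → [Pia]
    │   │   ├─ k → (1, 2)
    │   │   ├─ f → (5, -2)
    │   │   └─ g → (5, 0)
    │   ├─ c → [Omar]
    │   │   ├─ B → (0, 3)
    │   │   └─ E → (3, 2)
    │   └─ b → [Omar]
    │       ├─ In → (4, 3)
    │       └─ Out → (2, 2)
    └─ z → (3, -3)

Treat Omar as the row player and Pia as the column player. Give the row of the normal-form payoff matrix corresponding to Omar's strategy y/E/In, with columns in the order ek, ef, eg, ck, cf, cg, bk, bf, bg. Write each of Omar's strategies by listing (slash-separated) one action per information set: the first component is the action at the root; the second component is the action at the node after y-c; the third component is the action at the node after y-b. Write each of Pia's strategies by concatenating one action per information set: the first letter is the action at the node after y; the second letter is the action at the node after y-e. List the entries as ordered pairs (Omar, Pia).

vs ek: Omar plays y → Pia plays e at [y] → Pia plays k at [y-e] → (1, 2)
vs ef: Omar plays y → Pia plays e at [y] → Pia plays f at [y-e] → (5, -2)
vs eg: Omar plays y → Pia plays e at [y] → Pia plays g at [y-e] → (5, 0)
vs ck: Omar plays y → Pia plays c at [y] → Omar plays E at [y-c] → (3, 2)
vs cf: Omar plays y → Pia plays c at [y] → Omar plays E at [y-c] → (3, 2)
vs cg: Omar plays y → Pia plays c at [y] → Omar plays E at [y-c] → (3, 2)
vs bk: Omar plays y → Pia plays b at [y] → Omar plays In at [y-b] → (4, 3)
vs bf: Omar plays y → Pia plays b at [y] → Omar plays In at [y-b] → (4, 3)
vs bg: Omar plays y → Pia plays b at [y] → Omar plays In at [y-b] → (4, 3)

(1,2) (5,-2) (5,0) (3,2) (3,2) (3,2) (4,3) (4,3) (4,3)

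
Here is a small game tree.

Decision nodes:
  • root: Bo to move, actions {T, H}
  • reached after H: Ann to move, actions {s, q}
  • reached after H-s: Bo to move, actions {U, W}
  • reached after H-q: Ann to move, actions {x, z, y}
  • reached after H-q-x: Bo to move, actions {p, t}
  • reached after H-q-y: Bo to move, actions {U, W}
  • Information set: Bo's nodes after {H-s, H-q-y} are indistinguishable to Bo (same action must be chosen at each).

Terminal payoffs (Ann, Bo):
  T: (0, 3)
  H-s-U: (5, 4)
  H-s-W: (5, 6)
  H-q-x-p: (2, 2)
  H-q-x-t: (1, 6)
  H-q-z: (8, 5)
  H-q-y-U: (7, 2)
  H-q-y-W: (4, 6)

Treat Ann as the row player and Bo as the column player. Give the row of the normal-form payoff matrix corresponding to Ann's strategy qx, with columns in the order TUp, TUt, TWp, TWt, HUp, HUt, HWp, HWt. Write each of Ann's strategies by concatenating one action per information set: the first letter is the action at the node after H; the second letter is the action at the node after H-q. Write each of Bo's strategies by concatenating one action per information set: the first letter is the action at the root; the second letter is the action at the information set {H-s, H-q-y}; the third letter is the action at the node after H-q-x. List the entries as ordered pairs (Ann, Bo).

(0,3) (0,3) (0,3) (0,3) (2,2) (1,6) (2,2) (1,6)

vs TUp: Bo plays T → (0, 3)
vs TUt: Bo plays T → (0, 3)
vs TWp: Bo plays T → (0, 3)
vs TWt: Bo plays T → (0, 3)
vs HUp: Bo plays H → Ann plays q at [H] → Ann plays x at [H-q] → Bo plays p at [H-q-x] → (2, 2)
vs HUt: Bo plays H → Ann plays q at [H] → Ann plays x at [H-q] → Bo plays t at [H-q-x] → (1, 6)
vs HWp: Bo plays H → Ann plays q at [H] → Ann plays x at [H-q] → Bo plays p at [H-q-x] → (2, 2)
vs HWt: Bo plays H → Ann plays q at [H] → Ann plays x at [H-q] → Bo plays t at [H-q-x] → (1, 6)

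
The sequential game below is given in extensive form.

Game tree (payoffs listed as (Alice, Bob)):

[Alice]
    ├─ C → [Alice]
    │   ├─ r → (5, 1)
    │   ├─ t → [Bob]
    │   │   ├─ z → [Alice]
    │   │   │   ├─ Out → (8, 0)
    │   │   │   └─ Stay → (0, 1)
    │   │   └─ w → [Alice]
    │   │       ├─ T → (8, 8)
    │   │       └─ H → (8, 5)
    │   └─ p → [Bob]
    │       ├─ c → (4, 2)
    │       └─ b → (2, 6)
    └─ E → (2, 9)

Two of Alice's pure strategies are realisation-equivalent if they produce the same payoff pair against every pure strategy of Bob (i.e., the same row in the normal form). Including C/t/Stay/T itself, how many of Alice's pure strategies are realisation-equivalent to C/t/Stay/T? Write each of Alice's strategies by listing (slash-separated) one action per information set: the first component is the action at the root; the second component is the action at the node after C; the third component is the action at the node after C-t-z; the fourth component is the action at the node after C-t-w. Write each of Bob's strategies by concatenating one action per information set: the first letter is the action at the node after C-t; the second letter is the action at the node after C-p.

1

Row for C/t/Stay/T (columns zc, zb, wc, wb): (0,1) (0,1) (8,8) (8,8).
Every one of Alice's information sets is on the play path for some reply by Bob when Alice follows C/t/Stay/T.
Changing the action at any of them therefore changes at least one column, so only C/t/Stay/T itself gives this row.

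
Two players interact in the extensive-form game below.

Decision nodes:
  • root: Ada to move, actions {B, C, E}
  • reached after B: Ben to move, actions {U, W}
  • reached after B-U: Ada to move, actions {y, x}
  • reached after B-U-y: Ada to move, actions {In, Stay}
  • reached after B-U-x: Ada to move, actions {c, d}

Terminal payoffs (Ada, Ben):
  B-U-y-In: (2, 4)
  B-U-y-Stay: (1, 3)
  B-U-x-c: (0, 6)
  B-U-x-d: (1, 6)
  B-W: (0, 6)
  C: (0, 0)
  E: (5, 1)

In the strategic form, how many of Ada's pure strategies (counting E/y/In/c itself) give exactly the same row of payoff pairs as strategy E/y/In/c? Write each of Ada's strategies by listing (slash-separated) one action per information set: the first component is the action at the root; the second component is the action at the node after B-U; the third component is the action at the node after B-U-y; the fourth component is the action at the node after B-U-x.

Row for E/y/In/c (columns U, W): (5,1) (5,1).
Under E/y/In/c, Ada's choice at the node after B-U and at the node after B-U-y and at the node after B-U-x can never be reached regardless of what Ben does, so varying those choices leaves every outcome unchanged.
Holding the reachable choices fixed and varying the unreachable ones freely already gives 2 × 2 × 2 = 8 equivalent strategies.
No other strategy reproduces this row, so those 8 are the full class: E/y/In/c, E/y/In/d, E/y/Stay/c, E/y/Stay/d, E/x/In/c, E/x/In/d, E/x/Stay/c, E/x/Stay/d.

8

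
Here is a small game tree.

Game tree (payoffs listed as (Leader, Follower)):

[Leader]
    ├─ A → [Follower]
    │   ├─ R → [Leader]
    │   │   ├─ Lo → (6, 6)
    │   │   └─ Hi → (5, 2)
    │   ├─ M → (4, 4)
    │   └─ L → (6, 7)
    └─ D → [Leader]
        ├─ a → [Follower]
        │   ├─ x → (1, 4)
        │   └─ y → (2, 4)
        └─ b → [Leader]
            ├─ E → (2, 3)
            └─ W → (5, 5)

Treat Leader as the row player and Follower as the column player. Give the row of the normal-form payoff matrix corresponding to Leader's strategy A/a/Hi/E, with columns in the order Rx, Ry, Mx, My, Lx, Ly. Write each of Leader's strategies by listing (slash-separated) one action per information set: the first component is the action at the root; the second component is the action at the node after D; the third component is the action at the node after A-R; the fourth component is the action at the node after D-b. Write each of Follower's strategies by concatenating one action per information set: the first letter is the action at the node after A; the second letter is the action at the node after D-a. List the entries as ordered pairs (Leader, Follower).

(5,2) (5,2) (4,4) (4,4) (6,7) (6,7)

vs Rx: Leader plays A → Follower plays R at [A] → Leader plays Hi at [A-R] → (5, 2)
vs Ry: Leader plays A → Follower plays R at [A] → Leader plays Hi at [A-R] → (5, 2)
vs Mx: Leader plays A → Follower plays M at [A] → (4, 4)
vs My: Leader plays A → Follower plays M at [A] → (4, 4)
vs Lx: Leader plays A → Follower plays L at [A] → (6, 7)
vs Ly: Leader plays A → Follower plays L at [A] → (6, 7)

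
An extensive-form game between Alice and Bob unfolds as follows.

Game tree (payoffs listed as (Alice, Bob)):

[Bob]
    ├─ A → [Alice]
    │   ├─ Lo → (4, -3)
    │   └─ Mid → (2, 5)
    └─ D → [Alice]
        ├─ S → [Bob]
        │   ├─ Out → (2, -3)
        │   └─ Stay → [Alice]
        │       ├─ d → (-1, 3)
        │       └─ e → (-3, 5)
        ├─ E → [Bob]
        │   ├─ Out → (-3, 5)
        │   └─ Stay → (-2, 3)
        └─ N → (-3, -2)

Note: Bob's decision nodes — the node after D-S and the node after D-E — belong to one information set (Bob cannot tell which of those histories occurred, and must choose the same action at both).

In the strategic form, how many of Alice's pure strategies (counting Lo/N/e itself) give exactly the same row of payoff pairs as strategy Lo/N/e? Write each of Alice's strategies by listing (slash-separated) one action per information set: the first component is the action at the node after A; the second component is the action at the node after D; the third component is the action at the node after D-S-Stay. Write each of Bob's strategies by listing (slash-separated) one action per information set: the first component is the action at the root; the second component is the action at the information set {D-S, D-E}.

Row for Lo/N/e (columns A/Out, A/Stay, D/Out, D/Stay): (4,-3) (4,-3) (-3,-2) (-3,-2).
Under Lo/N/e, Alice's choice at the node after D-S-Stay can never be reached regardless of what Bob does, so varying those choices leaves every outcome unchanged.
Holding the reachable choices fixed and varying the unreachable one freely already gives 2 equivalent strategies.
No other strategy reproduces this row, so those 2 are the full class: Lo/N/d, Lo/N/e.

2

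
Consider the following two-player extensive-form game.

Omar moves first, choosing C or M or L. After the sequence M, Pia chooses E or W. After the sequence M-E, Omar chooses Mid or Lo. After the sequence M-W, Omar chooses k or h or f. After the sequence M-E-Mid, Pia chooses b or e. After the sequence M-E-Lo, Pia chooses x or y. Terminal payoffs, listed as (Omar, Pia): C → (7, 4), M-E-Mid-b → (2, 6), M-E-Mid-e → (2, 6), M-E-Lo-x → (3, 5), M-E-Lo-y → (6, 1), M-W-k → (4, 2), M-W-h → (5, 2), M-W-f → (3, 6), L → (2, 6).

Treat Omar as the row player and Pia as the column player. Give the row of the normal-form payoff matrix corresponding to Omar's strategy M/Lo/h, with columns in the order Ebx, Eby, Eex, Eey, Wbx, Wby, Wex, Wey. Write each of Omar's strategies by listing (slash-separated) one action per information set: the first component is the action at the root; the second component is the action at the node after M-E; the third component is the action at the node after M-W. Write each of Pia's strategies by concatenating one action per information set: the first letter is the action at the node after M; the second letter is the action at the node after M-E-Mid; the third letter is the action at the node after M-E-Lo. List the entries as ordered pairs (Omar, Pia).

vs Ebx: Omar plays M → Pia plays E at [M] → Omar plays Lo at [M-E] → Pia plays x at [M-E-Lo] → (3, 5)
vs Eby: Omar plays M → Pia plays E at [M] → Omar plays Lo at [M-E] → Pia plays y at [M-E-Lo] → (6, 1)
vs Eex: Omar plays M → Pia plays E at [M] → Omar plays Lo at [M-E] → Pia plays x at [M-E-Lo] → (3, 5)
vs Eey: Omar plays M → Pia plays E at [M] → Omar plays Lo at [M-E] → Pia plays y at [M-E-Lo] → (6, 1)
vs Wbx: Omar plays M → Pia plays W at [M] → Omar plays h at [M-W] → (5, 2)
vs Wby: Omar plays M → Pia plays W at [M] → Omar plays h at [M-W] → (5, 2)
vs Wex: Omar plays M → Pia plays W at [M] → Omar plays h at [M-W] → (5, 2)
vs Wey: Omar plays M → Pia plays W at [M] → Omar plays h at [M-W] → (5, 2)

(3,5) (6,1) (3,5) (6,1) (5,2) (5,2) (5,2) (5,2)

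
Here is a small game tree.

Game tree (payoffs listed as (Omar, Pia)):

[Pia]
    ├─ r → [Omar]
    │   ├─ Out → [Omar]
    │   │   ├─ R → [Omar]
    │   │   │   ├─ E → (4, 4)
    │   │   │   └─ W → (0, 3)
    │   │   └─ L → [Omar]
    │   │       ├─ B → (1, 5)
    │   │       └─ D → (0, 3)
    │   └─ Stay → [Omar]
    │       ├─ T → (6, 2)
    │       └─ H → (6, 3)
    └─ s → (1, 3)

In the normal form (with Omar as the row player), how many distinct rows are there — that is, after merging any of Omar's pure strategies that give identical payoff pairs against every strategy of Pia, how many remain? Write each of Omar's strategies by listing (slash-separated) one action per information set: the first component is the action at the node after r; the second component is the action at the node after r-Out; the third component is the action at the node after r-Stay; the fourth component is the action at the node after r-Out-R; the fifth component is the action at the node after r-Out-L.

Omar has 32 pure strategies: Out/R/T/E/B, Out/R/T/E/D, Out/R/T/W/B, Out/R/T/W/D, Out/R/H/E/B, Out/R/H/E/D, Out/R/H/W/B, Out/R/H/W/D, Out/L/T/E/B, Out/L/T/E/D, Out/L/T/W/B, Out/L/T/W/D, Out/L/H/E/B, Out/L/H/E/D, Out/L/H/W/B, Out/L/H/W/D, Stay/R/T/E/B, Stay/R/T/E/D, Stay/R/T/W/B, Stay/R/T/W/D, Stay/R/H/E/B, Stay/R/H/E/D, Stay/R/H/W/B, Stay/R/H/W/D, Stay/L/T/E/B, Stay/L/T/E/D, Stay/L/T/W/B, Stay/L/T/W/D, Stay/L/H/E/B, Stay/L/H/E/D, Stay/L/H/W/B, Stay/L/H/W/D. Columns: r, s.
{Out/R/T/E/B, Out/R/T/E/D, Out/R/H/E/B, Out/R/H/E/D} → row (4,4) (1,3)
{Out/R/T/W/B, Out/R/T/W/D, Out/R/H/W/B, Out/R/H/W/D, Out/L/T/E/D, Out/L/T/W/D, Out/L/H/E/D, Out/L/H/W/D} → row (0,3) (1,3)
{Out/L/T/E/B, Out/L/T/W/B, Out/L/H/E/B, Out/L/H/W/B} → row (1,5) (1,3)
{Stay/R/T/E/B, Stay/R/T/E/D, Stay/R/T/W/B, Stay/R/T/W/D, Stay/L/T/E/B, Stay/L/T/E/D, Stay/L/T/W/B, Stay/L/T/W/D} → row (6,2) (1,3)
{Stay/R/H/E/B, Stay/R/H/E/D, Stay/R/H/W/B, Stay/R/H/W/D, Stay/L/H/E/B, Stay/L/H/E/D, Stay/L/H/W/B, Stay/L/H/W/D} → row (6,3) (1,3)
That's 5 distinct rows out of 32 strategies.

5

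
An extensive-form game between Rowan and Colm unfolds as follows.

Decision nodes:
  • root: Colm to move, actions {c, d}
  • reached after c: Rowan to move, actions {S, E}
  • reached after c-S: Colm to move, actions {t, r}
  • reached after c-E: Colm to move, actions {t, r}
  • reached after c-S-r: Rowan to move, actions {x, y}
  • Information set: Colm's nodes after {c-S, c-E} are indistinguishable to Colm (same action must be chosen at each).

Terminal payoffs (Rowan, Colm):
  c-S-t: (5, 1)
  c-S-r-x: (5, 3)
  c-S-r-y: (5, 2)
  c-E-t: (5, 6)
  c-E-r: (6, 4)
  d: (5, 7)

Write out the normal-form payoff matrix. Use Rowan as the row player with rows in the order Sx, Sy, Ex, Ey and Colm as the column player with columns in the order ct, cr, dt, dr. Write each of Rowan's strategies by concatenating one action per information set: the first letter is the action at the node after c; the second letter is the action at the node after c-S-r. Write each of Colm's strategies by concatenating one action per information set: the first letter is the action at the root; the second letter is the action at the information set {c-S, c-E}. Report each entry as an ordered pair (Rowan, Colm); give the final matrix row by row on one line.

Sx: (5,1) (5,3) (5,7) (5,7) | Sy: (5,1) (5,2) (5,7) (5,7) | Ex: (5,6) (6,4) (5,7) (5,7) | Ey: (5,6) (6,4) (5,7) (5,7)

           ct       cr       dt       dr
  Sx    (5,1)    (5,3)    (5,7)    (5,7)
  Sy    (5,1)    (5,2)    (5,7)    (5,7)
  Ex    (5,6)    (6,4)    (5,7)    (5,7)
  Ey    (5,6)    (6,4)    (5,7)    (5,7)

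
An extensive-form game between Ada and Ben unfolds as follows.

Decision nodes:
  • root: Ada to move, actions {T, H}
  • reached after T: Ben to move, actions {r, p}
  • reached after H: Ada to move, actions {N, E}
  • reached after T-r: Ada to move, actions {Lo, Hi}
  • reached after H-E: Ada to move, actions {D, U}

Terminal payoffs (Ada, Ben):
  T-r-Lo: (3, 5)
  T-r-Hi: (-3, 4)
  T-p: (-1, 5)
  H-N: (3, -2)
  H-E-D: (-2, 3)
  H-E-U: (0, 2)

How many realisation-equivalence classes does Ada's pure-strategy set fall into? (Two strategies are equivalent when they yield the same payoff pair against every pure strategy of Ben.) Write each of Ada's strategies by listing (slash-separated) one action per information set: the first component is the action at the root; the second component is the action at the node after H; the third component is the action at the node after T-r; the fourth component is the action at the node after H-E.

5

Ada has 16 pure strategies: T/N/Lo/D, T/N/Lo/U, T/N/Hi/D, T/N/Hi/U, T/E/Lo/D, T/E/Lo/U, T/E/Hi/D, T/E/Hi/U, H/N/Lo/D, H/N/Lo/U, H/N/Hi/D, H/N/Hi/U, H/E/Lo/D, H/E/Lo/U, H/E/Hi/D, H/E/Hi/U. Columns: r, p.
{T/N/Lo/D, T/N/Lo/U, T/E/Lo/D, T/E/Lo/U} → row (3,5) (-1,5)
{T/N/Hi/D, T/N/Hi/U, T/E/Hi/D, T/E/Hi/U} → row (-3,4) (-1,5)
{H/N/Lo/D, H/N/Lo/U, H/N/Hi/D, H/N/Hi/U} → row (3,-2) (3,-2)
{H/E/Lo/D, H/E/Hi/D} → row (-2,3) (-2,3)
{H/E/Lo/U, H/E/Hi/U} → row (0,2) (0,2)
That's 5 distinct rows out of 16 strategies.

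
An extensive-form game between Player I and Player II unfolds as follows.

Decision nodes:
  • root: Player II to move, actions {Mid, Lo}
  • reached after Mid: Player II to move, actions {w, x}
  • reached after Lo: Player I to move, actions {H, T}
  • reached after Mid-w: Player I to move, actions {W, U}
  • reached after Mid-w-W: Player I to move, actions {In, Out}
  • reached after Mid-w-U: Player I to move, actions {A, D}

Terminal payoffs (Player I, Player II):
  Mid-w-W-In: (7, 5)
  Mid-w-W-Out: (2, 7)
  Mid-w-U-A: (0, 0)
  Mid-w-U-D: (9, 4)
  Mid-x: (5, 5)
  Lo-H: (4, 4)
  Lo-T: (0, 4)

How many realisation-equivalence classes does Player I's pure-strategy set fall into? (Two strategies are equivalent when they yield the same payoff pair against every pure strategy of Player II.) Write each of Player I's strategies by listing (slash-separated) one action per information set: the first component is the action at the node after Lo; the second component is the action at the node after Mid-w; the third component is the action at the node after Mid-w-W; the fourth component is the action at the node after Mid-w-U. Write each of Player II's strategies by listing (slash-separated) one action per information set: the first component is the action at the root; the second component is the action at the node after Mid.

Player I has 16 pure strategies: H/W/In/A, H/W/In/D, H/W/Out/A, H/W/Out/D, H/U/In/A, H/U/In/D, H/U/Out/A, H/U/Out/D, T/W/In/A, T/W/In/D, T/W/Out/A, T/W/Out/D, T/U/In/A, T/U/In/D, T/U/Out/A, T/U/Out/D. Columns: Mid/w, Mid/x, Lo/w, Lo/x.
{H/W/In/A, H/W/In/D} → row (7,5) (5,5) (4,4) (4,4)
{H/W/Out/A, H/W/Out/D} → row (2,7) (5,5) (4,4) (4,4)
{H/U/In/A, H/U/Out/A} → row (0,0) (5,5) (4,4) (4,4)
{H/U/In/D, H/U/Out/D} → row (9,4) (5,5) (4,4) (4,4)
{T/W/In/A, T/W/In/D} → row (7,5) (5,5) (0,4) (0,4)
{T/W/Out/A, T/W/Out/D} → row (2,7) (5,5) (0,4) (0,4)
{T/U/In/A, T/U/Out/A} → row (0,0) (5,5) (0,4) (0,4)
{T/U/In/D, T/U/Out/D} → row (9,4) (5,5) (0,4) (0,4)
That's 8 distinct rows out of 16 strategies.

8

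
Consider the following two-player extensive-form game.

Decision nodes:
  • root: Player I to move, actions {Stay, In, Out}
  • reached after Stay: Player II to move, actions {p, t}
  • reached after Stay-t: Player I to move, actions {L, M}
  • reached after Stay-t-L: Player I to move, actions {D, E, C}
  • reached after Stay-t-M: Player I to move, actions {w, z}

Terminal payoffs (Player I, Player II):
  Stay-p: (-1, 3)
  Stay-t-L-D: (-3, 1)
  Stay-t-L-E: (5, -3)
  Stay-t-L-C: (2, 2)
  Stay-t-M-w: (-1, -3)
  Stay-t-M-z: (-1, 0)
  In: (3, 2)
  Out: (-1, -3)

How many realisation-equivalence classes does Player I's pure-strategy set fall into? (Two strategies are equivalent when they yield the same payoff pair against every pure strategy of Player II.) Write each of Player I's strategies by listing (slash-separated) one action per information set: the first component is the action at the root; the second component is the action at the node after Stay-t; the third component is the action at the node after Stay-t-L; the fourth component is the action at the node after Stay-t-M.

Player I has 36 pure strategies: Stay/L/D/w, Stay/L/D/z, Stay/L/E/w, Stay/L/E/z, Stay/L/C/w, Stay/L/C/z, Stay/M/D/w, Stay/M/D/z, Stay/M/E/w, Stay/M/E/z, Stay/M/C/w, Stay/M/C/z, In/L/D/w, In/L/D/z, In/L/E/w, In/L/E/z, In/L/C/w, In/L/C/z, In/M/D/w, In/M/D/z, In/M/E/w, In/M/E/z, In/M/C/w, In/M/C/z, Out/L/D/w, Out/L/D/z, Out/L/E/w, Out/L/E/z, Out/L/C/w, Out/L/C/z, Out/M/D/w, Out/M/D/z, Out/M/E/w, Out/M/E/z, Out/M/C/w, Out/M/C/z. Columns: p, t.
{Stay/L/D/w, Stay/L/D/z} → row (-1,3) (-3,1)
{Stay/L/E/w, Stay/L/E/z} → row (-1,3) (5,-3)
{Stay/L/C/w, Stay/L/C/z} → row (-1,3) (2,2)
{Stay/M/D/w, Stay/M/E/w, Stay/M/C/w} → row (-1,3) (-1,-3)
{Stay/M/D/z, Stay/M/E/z, Stay/M/C/z} → row (-1,3) (-1,0)
{In/L/D/w, In/L/D/z, In/L/E/w, In/L/E/z, In/L/C/w, In/L/C/z, In/M/D/w, In/M/D/z, In/M/E/w, In/M/E/z, In/M/C/w, In/M/C/z} → row (3,2) (3,2)
{Out/L/D/w, Out/L/D/z, Out/L/E/w, Out/L/E/z, Out/L/C/w, Out/L/C/z, Out/M/D/w, Out/M/D/z, Out/M/E/w, Out/M/E/z, Out/M/C/w, Out/M/C/z} → row (-1,-3) (-1,-3)
That's 7 distinct rows out of 36 strategies.

7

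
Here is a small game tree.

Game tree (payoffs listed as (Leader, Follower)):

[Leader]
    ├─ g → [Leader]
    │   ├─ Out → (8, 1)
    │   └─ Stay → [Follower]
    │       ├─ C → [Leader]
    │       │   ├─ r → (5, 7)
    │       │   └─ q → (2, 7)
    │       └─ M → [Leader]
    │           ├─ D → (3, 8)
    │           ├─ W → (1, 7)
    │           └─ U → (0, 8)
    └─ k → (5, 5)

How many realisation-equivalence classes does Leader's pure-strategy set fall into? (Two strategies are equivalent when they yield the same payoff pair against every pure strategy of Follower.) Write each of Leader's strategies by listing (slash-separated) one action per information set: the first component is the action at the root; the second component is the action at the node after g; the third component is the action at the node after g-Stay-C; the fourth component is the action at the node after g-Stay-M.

8

Leader has 24 pure strategies: g/Out/r/D, g/Out/r/W, g/Out/r/U, g/Out/q/D, g/Out/q/W, g/Out/q/U, g/Stay/r/D, g/Stay/r/W, g/Stay/r/U, g/Stay/q/D, g/Stay/q/W, g/Stay/q/U, k/Out/r/D, k/Out/r/W, k/Out/r/U, k/Out/q/D, k/Out/q/W, k/Out/q/U, k/Stay/r/D, k/Stay/r/W, k/Stay/r/U, k/Stay/q/D, k/Stay/q/W, k/Stay/q/U. Columns: C, M.
{g/Out/r/D, g/Out/r/W, g/Out/r/U, g/Out/q/D, g/Out/q/W, g/Out/q/U} → row (8,1) (8,1)
{g/Stay/r/D} → row (5,7) (3,8)
{g/Stay/r/W} → row (5,7) (1,7)
{g/Stay/r/U} → row (5,7) (0,8)
{g/Stay/q/D} → row (2,7) (3,8)
{g/Stay/q/W} → row (2,7) (1,7)
{g/Stay/q/U} → row (2,7) (0,8)
{k/Out/r/D, k/Out/r/W, k/Out/r/U, k/Out/q/D, k/Out/q/W, k/Out/q/U, k/Stay/r/D, k/Stay/r/W, k/Stay/r/U, k/Stay/q/D, k/Stay/q/W, k/Stay/q/U} → row (5,5) (5,5)
That's 8 distinct rows out of 24 strategies.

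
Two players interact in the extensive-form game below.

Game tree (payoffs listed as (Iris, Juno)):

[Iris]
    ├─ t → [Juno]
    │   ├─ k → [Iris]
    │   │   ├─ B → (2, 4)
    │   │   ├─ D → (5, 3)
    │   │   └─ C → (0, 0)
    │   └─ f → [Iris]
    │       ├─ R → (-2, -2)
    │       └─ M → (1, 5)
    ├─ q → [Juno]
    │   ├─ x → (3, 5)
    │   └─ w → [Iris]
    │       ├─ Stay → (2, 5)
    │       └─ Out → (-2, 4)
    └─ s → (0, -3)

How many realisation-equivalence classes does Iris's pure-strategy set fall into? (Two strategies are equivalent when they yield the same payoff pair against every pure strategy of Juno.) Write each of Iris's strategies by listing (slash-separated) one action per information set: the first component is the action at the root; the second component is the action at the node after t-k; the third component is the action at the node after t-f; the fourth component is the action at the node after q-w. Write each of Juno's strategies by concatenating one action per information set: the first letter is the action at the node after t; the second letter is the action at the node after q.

9

Iris has 36 pure strategies: t/B/R/Stay, t/B/R/Out, t/B/M/Stay, t/B/M/Out, t/D/R/Stay, t/D/R/Out, t/D/M/Stay, t/D/M/Out, t/C/R/Stay, t/C/R/Out, t/C/M/Stay, t/C/M/Out, q/B/R/Stay, q/B/R/Out, q/B/M/Stay, q/B/M/Out, q/D/R/Stay, q/D/R/Out, q/D/M/Stay, q/D/M/Out, q/C/R/Stay, q/C/R/Out, q/C/M/Stay, q/C/M/Out, s/B/R/Stay, s/B/R/Out, s/B/M/Stay, s/B/M/Out, s/D/R/Stay, s/D/R/Out, s/D/M/Stay, s/D/M/Out, s/C/R/Stay, s/C/R/Out, s/C/M/Stay, s/C/M/Out. Columns: kx, kw, fx, fw.
{t/B/R/Stay, t/B/R/Out} → row (2,4) (2,4) (-2,-2) (-2,-2)
{t/B/M/Stay, t/B/M/Out} → row (2,4) (2,4) (1,5) (1,5)
{t/D/R/Stay, t/D/R/Out} → row (5,3) (5,3) (-2,-2) (-2,-2)
{t/D/M/Stay, t/D/M/Out} → row (5,3) (5,3) (1,5) (1,5)
{t/C/R/Stay, t/C/R/Out} → row (0,0) (0,0) (-2,-2) (-2,-2)
{t/C/M/Stay, t/C/M/Out} → row (0,0) (0,0) (1,5) (1,5)
{q/B/R/Stay, q/B/M/Stay, q/D/R/Stay, q/D/M/Stay, q/C/R/Stay, q/C/M/Stay} → row (3,5) (2,5) (3,5) (2,5)
{q/B/R/Out, q/B/M/Out, q/D/R/Out, q/D/M/Out, q/C/R/Out, q/C/M/Out} → row (3,5) (-2,4) (3,5) (-2,4)
{s/B/R/Stay, s/B/R/Out, s/B/M/Stay, s/B/M/Out, s/D/R/Stay, s/D/R/Out, s/D/M/Stay, s/D/M/Out, s/C/R/Stay, s/C/R/Out, s/C/M/Stay, s/C/M/Out} → row (0,-3) (0,-3) (0,-3) (0,-3)
That's 9 distinct rows out of 36 strategies.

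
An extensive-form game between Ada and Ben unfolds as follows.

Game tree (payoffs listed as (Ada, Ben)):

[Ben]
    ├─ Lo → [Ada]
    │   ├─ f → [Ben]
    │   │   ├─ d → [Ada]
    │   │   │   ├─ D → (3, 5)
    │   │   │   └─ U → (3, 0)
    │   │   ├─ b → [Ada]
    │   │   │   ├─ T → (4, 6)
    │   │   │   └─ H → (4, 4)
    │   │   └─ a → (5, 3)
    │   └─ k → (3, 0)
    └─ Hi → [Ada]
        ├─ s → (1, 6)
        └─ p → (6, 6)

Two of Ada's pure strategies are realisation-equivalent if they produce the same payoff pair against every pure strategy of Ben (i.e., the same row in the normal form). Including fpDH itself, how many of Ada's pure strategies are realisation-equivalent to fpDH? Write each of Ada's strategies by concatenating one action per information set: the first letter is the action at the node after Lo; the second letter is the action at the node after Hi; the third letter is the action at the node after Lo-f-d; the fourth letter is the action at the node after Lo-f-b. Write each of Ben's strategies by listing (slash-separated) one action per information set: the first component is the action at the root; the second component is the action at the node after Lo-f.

1

Row for fpDH (columns Lo/d, Lo/b, Lo/a, Hi/d, Hi/b, Hi/a): (3,5) (4,4) (5,3) (6,6) (6,6) (6,6).
Every one of Ada's information sets is on the play path for some reply by Ben when Ada follows fpDH.
Changing the action at any of them therefore changes at least one column, so only fpDH itself gives this row.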